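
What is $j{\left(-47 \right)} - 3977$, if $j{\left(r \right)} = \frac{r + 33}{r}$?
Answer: $- \frac{186905}{47} \approx -3976.7$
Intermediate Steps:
$j{\left(r \right)} = \frac{33 + r}{r}$
$j{\left(-47 \right)} - 3977 = \frac{33 - 47}{-47} - 3977 = \left(- \frac{1}{47}\right) \left(-14\right) - 3977 = \frac{14}{47} - 3977 = - \frac{186905}{47}$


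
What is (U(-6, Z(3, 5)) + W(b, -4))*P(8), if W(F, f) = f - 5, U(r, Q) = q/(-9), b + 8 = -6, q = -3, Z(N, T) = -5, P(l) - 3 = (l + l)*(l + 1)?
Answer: -1274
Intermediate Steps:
P(l) = 3 + 2*l*(1 + l) (P(l) = 3 + (l + l)*(l + 1) = 3 + (2*l)*(1 + l) = 3 + 2*l*(1 + l))
b = -14 (b = -8 - 6 = -14)
U(r, Q) = ⅓ (U(r, Q) = -3/(-9) = -3*(-⅑) = ⅓)
W(F, f) = -5 + f
(U(-6, Z(3, 5)) + W(b, -4))*P(8) = (⅓ + (-5 - 4))*(3 + 2*8 + 2*8²) = (⅓ - 9)*(3 + 16 + 2*64) = -26*(3 + 16 + 128)/3 = -26/3*147 = -1274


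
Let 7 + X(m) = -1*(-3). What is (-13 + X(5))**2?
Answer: 289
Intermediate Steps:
X(m) = -4 (X(m) = -7 - 1*(-3) = -7 + 3 = -4)
(-13 + X(5))**2 = (-13 - 4)**2 = (-17)**2 = 289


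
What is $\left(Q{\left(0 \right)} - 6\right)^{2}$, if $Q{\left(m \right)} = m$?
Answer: $36$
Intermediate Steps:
$\left(Q{\left(0 \right)} - 6\right)^{2} = \left(0 - 6\right)^{2} = \left(-6\right)^{2} = 36$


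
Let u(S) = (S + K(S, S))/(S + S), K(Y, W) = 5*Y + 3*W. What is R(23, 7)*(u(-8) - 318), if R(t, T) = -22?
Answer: 6897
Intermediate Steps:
K(Y, W) = 3*W + 5*Y
u(S) = 9/2 (u(S) = (S + (3*S + 5*S))/(S + S) = (S + 8*S)/((2*S)) = (9*S)*(1/(2*S)) = 9/2)
R(23, 7)*(u(-8) - 318) = -22*(9/2 - 318) = -22*(-627/2) = 6897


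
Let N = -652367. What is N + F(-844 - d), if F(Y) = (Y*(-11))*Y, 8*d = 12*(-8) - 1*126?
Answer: -127700347/16 ≈ -7.9813e+6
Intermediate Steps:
d = -111/4 (d = (12*(-8) - 1*126)/8 = (-96 - 126)/8 = (⅛)*(-222) = -111/4 ≈ -27.750)
F(Y) = -11*Y² (F(Y) = (-11*Y)*Y = -11*Y²)
N + F(-844 - d) = -652367 - 11*(-844 - 1*(-111/4))² = -652367 - 11*(-844 + 111/4)² = -652367 - 11*(-3265/4)² = -652367 - 11*10660225/16 = -652367 - 117262475/16 = -127700347/16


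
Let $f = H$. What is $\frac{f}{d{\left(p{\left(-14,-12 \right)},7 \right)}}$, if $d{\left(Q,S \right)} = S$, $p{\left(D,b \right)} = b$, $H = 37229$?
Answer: $\frac{37229}{7} \approx 5318.4$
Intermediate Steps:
$f = 37229$
$\frac{f}{d{\left(p{\left(-14,-12 \right)},7 \right)}} = \frac{37229}{7}$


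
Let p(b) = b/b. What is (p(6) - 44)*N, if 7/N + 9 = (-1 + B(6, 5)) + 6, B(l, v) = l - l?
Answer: 301/4 ≈ 75.250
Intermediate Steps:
B(l, v) = 0
p(b) = 1
N = -7/4 (N = 7/(-9 + ((-1 + 0) + 6)) = 7/(-9 + (-1 + 6)) = 7/(-9 + 5) = 7/(-4) = 7*(-¼) = -7/4 ≈ -1.7500)
(p(6) - 44)*N = (1 - 44)*(-7/4) = -43*(-7/4) = 301/4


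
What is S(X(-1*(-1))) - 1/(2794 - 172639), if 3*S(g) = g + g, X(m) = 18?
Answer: 2038141/169845 ≈ 12.000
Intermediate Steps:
S(g) = 2*g/3 (S(g) = (g + g)/3 = (2*g)/3 = 2*g/3)
S(X(-1*(-1))) - 1/(2794 - 172639) = (2/3)*18 - 1/(2794 - 172639) = 12 - 1/(-169845) = 12 - 1*(-1/169845) = 12 + 1/169845 = 2038141/169845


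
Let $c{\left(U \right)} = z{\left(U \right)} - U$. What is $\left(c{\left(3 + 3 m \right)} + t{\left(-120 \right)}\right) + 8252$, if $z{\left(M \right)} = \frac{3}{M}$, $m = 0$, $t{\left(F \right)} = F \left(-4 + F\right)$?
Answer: $23130$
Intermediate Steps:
$c{\left(U \right)} = - U + \frac{3}{U}$ ($c{\left(U \right)} = \frac{3}{U} - U = - U + \frac{3}{U}$)
$\left(c{\left(3 + 3 m \right)} + t{\left(-120 \right)}\right) + 8252 = \left(\left(- (3 + 3 \cdot 0) + \frac{3}{3 + 3 \cdot 0}\right) - 120 \left(-4 - 120\right)\right) + 8252 = \left(\left(- (3 + 0) + \frac{3}{3 + 0}\right) - -14880\right) + 8252 = \left(\left(\left(-1\right) 3 + \frac{3}{3}\right) + 14880\right) + 8252 = \left(\left(-3 + 3 \cdot \frac{1}{3}\right) + 14880\right) + 8252 = \left(\left(-3 + 1\right) + 14880\right) + 8252 = \left(-2 + 14880\right) + 8252 = 14878 + 8252 = 23130$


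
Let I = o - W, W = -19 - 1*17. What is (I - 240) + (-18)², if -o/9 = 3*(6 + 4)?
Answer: -150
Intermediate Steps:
W = -36 (W = -19 - 17 = -36)
o = -270 (o = -27*(6 + 4) = -27*10 = -9*30 = -270)
I = -234 (I = -270 - 1*(-36) = -270 + 36 = -234)
(I - 240) + (-18)² = (-234 - 240) + (-18)² = -474 + 324 = -150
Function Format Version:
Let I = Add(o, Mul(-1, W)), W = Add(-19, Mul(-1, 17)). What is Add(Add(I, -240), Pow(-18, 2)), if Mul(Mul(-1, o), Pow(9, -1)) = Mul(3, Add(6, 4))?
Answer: -150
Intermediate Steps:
W = -36 (W = Add(-19, -17) = -36)
o = -270 (o = Mul(-9, Mul(3, Add(6, 4))) = Mul(-9, Mul(3, 10)) = Mul(-9, 30) = -270)
I = -234 (I = Add(-270, Mul(-1, -36)) = Add(-270, 36) = -234)
Add(Add(I, -240), Pow(-18, 2)) = Add(Add(-234, -240), Pow(-18, 2)) = Add(-474, 324) = -150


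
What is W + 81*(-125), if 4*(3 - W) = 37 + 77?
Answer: -20301/2 ≈ -10151.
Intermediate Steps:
W = -51/2 (W = 3 - (37 + 77)/4 = 3 - ¼*114 = 3 - 57/2 = -51/2 ≈ -25.500)
W + 81*(-125) = -51/2 + 81*(-125) = -51/2 - 10125 = -20301/2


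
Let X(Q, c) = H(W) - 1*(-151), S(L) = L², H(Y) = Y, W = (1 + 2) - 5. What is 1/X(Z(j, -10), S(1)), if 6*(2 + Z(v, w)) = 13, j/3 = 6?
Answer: 1/149 ≈ 0.0067114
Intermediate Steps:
W = -2 (W = 3 - 5 = -2)
j = 18 (j = 3*6 = 18)
Z(v, w) = ⅙ (Z(v, w) = -2 + (⅙)*13 = -2 + 13/6 = ⅙)
X(Q, c) = 149 (X(Q, c) = -2 - 1*(-151) = -2 + 151 = 149)
1/X(Z(j, -10), S(1)) = 1/149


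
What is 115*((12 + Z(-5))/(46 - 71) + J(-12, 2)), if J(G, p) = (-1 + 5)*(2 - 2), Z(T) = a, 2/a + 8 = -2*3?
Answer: -1909/35 ≈ -54.543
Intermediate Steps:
a = -1/7 (a = 2/(-8 - 2*3) = 2/(-8 - 6) = 2/(-14) = 2*(-1/14) = -1/7 ≈ -0.14286)
Z(T) = -1/7
J(G, p) = 0 (J(G, p) = 4*0 = 0)
115*((12 + Z(-5))/(46 - 71) + J(-12, 2)) = 115*((12 - 1/7)/(46 - 71) + 0) = 115*((83/7)/(-25) + 0) = 115*((83/7)*(-1/25) + 0) = 115*(-83/175 + 0) = 115*(-83/175) = -1909/35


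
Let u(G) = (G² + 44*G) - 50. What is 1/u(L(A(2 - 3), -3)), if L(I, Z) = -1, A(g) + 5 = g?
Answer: -1/93 ≈ -0.010753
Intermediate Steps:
A(g) = -5 + g
u(G) = -50 + G² + 44*G
1/u(L(A(2 - 3), -3)) = 1/(-50 + (-1)² + 44*(-1)) = 1/(-50 + 1 - 44) = 1/(-93) = -1/93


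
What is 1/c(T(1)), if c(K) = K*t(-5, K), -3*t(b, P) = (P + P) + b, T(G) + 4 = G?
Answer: -1/11 ≈ -0.090909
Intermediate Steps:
T(G) = -4 + G
t(b, P) = -2*P/3 - b/3 (t(b, P) = -((P + P) + b)/3 = -(2*P + b)/3 = -(b + 2*P)/3 = -2*P/3 - b/3)
c(K) = K*(5/3 - 2*K/3) (c(K) = K*(-2*K/3 - 1/3*(-5)) = K*(-2*K/3 + 5/3) = K*(5/3 - 2*K/3))
1/c(T(1)) = 1/((-4 + 1)*(5 - 2*(-4 + 1))/3) = 1/((1/3)*(-3)*(5 - 2*(-3))) = 1/((1/3)*(-3)*(5 + 6)) = 1/((1/3)*(-3)*11) = 1/(-11) = -1/11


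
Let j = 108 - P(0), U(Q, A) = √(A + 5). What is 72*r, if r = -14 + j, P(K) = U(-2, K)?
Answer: 6768 - 72*√5 ≈ 6607.0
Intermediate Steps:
U(Q, A) = √(5 + A)
P(K) = √(5 + K)
j = 108 - √5 (j = 108 - √(5 + 0) = 108 - √5 ≈ 105.76)
r = 94 - √5 (r = -14 + (108 - √5) = 94 - √5 ≈ 91.764)
72*r = 72*(94 - √5) = 6768 - 72*√5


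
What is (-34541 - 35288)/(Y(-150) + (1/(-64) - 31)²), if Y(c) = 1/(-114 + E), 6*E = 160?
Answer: -37468565504/516163331 ≈ -72.591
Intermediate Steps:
E = 80/3 (E = (⅙)*160 = 80/3 ≈ 26.667)
Y(c) = -3/262 (Y(c) = 1/(-114 + 80/3) = 1/(-262/3) = -3/262)
(-34541 - 35288)/(Y(-150) + (1/(-64) - 31)²) = (-34541 - 35288)/(-3/262 + (1/(-64) - 31)²) = -69829/(-3/262 + (-1/64 - 31)²) = -69829/(-3/262 + (-1985/64)²) = -69829/(-3/262 + 3940225/4096) = -69829/516163331/536576 = -69829*536576/516163331 = -37468565504/516163331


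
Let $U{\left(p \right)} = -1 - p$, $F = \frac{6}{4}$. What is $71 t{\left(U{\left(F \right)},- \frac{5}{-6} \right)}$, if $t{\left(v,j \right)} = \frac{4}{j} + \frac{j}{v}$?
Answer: $\frac{4757}{15} \approx 317.13$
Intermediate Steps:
$F = \frac{3}{2}$ ($F = 6 \cdot \frac{1}{4} = \frac{3}{2} \approx 1.5$)
$71 t{\left(U{\left(F \right)},- \frac{5}{-6} \right)} = 71 \left(\frac{4}{\left(-5\right) \frac{1}{-6}} + \frac{\left(-5\right) \frac{1}{-6}}{-1 - \frac{3}{2}}\right) = 71 \left(\frac{4}{\left(-5\right) \left(- \frac{1}{6}\right)} + \frac{\left(-5\right) \left(- \frac{1}{6}\right)}{-1 - \frac{3}{2}}\right) = 71 \left(\frac{4}{\frac{5}{6}} + \frac{5}{6 \left(- \frac{5}{2}\right)}\right) = 71 \left(4 \cdot \frac{6}{5} + \frac{5}{6} \left(- \frac{2}{5}\right)\right) = 71 \left(\frac{24}{5} - \frac{1}{3}\right) = 71 \cdot \frac{67}{15} = \frac{4757}{15}$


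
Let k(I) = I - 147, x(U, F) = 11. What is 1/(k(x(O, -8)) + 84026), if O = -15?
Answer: 1/83890 ≈ 1.1920e-5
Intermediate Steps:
k(I) = -147 + I
1/(k(x(O, -8)) + 84026) = 1/((-147 + 11) + 84026) = 1/(-136 + 84026) = 1/83890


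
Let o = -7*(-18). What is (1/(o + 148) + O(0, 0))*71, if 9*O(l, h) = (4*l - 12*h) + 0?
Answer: 71/274 ≈ 0.25912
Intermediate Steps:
o = 126
O(l, h) = -4*h/3 + 4*l/9 (O(l, h) = ((4*l - 12*h) + 0)/9 = ((-12*h + 4*l) + 0)/9 = (-12*h + 4*l)/9 = -4*h/3 + 4*l/9)
(1/(o + 148) + O(0, 0))*71 = (1/(126 + 148) + (-4/3*0 + (4/9)*0))*71 = (1/274 + (0 + 0))*71 = (1/274 + 0)*71 = (1/274)*71 = 71/274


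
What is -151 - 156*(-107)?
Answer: 16541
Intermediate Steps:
-151 - 156*(-107) = -151 + 16692 = 16541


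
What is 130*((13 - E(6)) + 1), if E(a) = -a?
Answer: 2600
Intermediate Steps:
130*((13 - E(6)) + 1) = 130*((13 - (-1)*6) + 1) = 130*((13 - 1*(-6)) + 1) = 130*((13 + 6) + 1) = 130*(19 + 1) = 130*20 = 2600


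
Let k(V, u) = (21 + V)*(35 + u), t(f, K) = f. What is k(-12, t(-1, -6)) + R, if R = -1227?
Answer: -921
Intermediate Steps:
k(-12, t(-1, -6)) + R = (735 + 21*(-1) + 35*(-12) - 12*(-1)) - 1227 = (735 - 21 - 420 + 12) - 1227 = 306 - 1227 = -921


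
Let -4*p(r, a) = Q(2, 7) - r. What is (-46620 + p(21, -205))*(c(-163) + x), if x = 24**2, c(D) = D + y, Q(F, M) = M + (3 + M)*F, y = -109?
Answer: -14172936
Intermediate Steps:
Q(F, M) = M + F*(3 + M)
p(r, a) = -27/4 + r/4 (p(r, a) = -((7 + 3*2 + 2*7) - r)/4 = -((7 + 6 + 14) - r)/4 = -(27 - r)/4 = -27/4 + r/4)
c(D) = -109 + D (c(D) = D - 109 = -109 + D)
x = 576
(-46620 + p(21, -205))*(c(-163) + x) = (-46620 + (-27/4 + (1/4)*21))*((-109 - 163) + 576) = (-46620 + (-27/4 + 21/4))*(-272 + 576) = (-46620 - 3/2)*304 = -93243/2*304 = -14172936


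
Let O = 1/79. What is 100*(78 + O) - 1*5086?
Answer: 214506/79 ≈ 2715.3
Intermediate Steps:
O = 1/79 ≈ 0.012658
100*(78 + O) - 1*5086 = 100*(78 + 1/79) - 1*5086 = 100*(6163/79) - 5086 = 616300/79 - 5086 = 214506/79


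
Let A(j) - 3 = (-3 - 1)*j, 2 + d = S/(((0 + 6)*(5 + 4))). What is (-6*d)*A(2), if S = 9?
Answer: -55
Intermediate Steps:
d = -11/6 (d = -2 + 9/(((0 + 6)*(5 + 4))) = -2 + 9/((6*9)) = -2 + 9/54 = -2 + 9*(1/54) = -2 + 1/6 = -11/6 ≈ -1.8333)
A(j) = 3 - 4*j (A(j) = 3 + (-3 - 1)*j = 3 - 4*j)
(-6*d)*A(2) = (-6*(-11/6))*(3 - 4*2) = 11*(3 - 8) = 11*(-5) = -55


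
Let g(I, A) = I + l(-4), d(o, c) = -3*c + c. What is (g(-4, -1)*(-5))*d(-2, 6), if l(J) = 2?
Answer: -120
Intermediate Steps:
d(o, c) = -2*c
g(I, A) = 2 + I (g(I, A) = I + 2 = 2 + I)
(g(-4, -1)*(-5))*d(-2, 6) = ((2 - 4)*(-5))*(-2*6) = -2*(-5)*(-12) = 10*(-12) = -120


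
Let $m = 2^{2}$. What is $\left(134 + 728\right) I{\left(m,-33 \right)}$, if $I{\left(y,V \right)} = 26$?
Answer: $22412$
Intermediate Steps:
$m = 4$
$\left(134 + 728\right) I{\left(m,-33 \right)} = \left(134 + 728\right) 26 = 862 \cdot 26 = 22412$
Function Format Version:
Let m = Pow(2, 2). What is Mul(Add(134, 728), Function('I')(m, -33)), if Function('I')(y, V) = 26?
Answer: 22412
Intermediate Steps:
m = 4
Mul(Add(134, 728), Function('I')(m, -33)) = Mul(Add(134, 728), 26) = Mul(862, 26) = 22412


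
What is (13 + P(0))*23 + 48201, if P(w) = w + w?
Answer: 48500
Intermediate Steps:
P(w) = 2*w
(13 + P(0))*23 + 48201 = (13 + 2*0)*23 + 48201 = (13 + 0)*23 + 48201 = 13*23 + 48201 = 299 + 48201 = 48500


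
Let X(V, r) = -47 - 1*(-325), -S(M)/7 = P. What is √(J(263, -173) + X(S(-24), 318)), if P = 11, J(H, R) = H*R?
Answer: I*√45221 ≈ 212.65*I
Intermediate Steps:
S(M) = -77 (S(M) = -7*11 = -77)
X(V, r) = 278 (X(V, r) = -47 + 325 = 278)
√(J(263, -173) + X(S(-24), 318)) = √(263*(-173) + 278) = √(-45499 + 278) = √(-45221) = I*√45221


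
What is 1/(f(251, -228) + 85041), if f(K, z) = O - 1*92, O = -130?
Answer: 1/84819 ≈ 1.1790e-5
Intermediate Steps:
f(K, z) = -222 (f(K, z) = -130 - 1*92 = -130 - 92 = -222)
1/(f(251, -228) + 85041) = 1/(-222 + 85041) = 1/84819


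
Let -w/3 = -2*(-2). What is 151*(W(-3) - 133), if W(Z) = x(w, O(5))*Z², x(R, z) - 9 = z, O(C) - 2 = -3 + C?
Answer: -2416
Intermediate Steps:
w = -12 (w = -(-6)*(-2) = -3*4 = -12)
O(C) = -1 + C (O(C) = 2 + (-3 + C) = -1 + C)
x(R, z) = 9 + z
W(Z) = 13*Z² (W(Z) = (9 + (-1 + 5))*Z² = (9 + 4)*Z² = 13*Z²)
151*(W(-3) - 133) = 151*(13*(-3)² - 133) = 151*(13*9 - 133) = 151*(117 - 133) = 151*(-16) = -2416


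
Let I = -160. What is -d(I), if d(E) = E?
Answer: 160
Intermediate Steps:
-d(I) = -1*(-160) = 160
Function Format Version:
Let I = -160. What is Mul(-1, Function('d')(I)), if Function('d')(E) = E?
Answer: 160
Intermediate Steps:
Mul(-1, Function('d')(I)) = Mul(-1, -160) = 160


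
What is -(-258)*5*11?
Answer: 14190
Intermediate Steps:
-(-258)*5*11 = -43*(-30)*11 = 1290*11 = 14190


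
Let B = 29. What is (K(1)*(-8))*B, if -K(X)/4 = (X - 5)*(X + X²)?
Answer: -7424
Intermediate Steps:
K(X) = -4*(-5 + X)*(X + X²) (K(X) = -4*(X - 5)*(X + X²) = -4*(-5 + X)*(X + X²))
(K(1)*(-8))*B = ((4*1*(5 - 1*1² + 4*1))*(-8))*29 = ((4*1*(5 - 1*1 + 4))*(-8))*29 = ((4*1*(5 - 1 + 4))*(-8))*29 = ((4*1*8)*(-8))*29 = (32*(-8))*29 = -256*29 = -7424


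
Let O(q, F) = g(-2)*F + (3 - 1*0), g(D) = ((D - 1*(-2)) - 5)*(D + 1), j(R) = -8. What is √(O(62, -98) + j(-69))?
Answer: 3*I*√55 ≈ 22.249*I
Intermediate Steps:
g(D) = (1 + D)*(-3 + D) (g(D) = ((D + 2) - 5)*(1 + D) = ((2 + D) - 5)*(1 + D) = (-3 + D)*(1 + D) = (1 + D)*(-3 + D))
O(q, F) = 3 + 5*F (O(q, F) = (-3 + (-2)² - 2*(-2))*F + (3 - 1*0) = (-3 + 4 + 4)*F + (3 + 0) = 5*F + 3 = 3 + 5*F)
√(O(62, -98) + j(-69)) = √((3 + 5*(-98)) - 8) = √((3 - 490) - 8) = √(-487 - 8) = √(-495) = 3*I*√55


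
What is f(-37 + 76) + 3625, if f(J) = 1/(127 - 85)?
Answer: 152251/42 ≈ 3625.0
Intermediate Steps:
f(J) = 1/42
f(-37 + 76) + 3625 = 1/42 + 3625 = 152251/42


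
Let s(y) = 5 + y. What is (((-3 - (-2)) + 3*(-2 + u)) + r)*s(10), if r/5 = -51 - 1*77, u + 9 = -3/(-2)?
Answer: -20085/2 ≈ -10043.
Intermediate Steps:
u = -15/2 (u = -9 - 3/(-2) = -9 - 3*(-½) = -9 + 3/2 = -15/2 ≈ -7.5000)
r = -640 (r = 5*(-51 - 1*77) = 5*(-51 - 77) = 5*(-128) = -640)
(((-3 - (-2)) + 3*(-2 + u)) + r)*s(10) = (((-3 - (-2)) + 3*(-2 - 15/2)) - 640)*(5 + 10) = (((-3 - 1*(-2)) + 3*(-19/2)) - 640)*15 = (((-3 + 2) - 57/2) - 640)*15 = ((-1 - 57/2) - 640)*15 = (-59/2 - 640)*15 = -1339/2*15 = -20085/2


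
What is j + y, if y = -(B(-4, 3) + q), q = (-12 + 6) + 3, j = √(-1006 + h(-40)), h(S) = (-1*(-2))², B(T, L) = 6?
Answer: -3 + I*√1002 ≈ -3.0 + 31.654*I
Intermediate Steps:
h(S) = 4 (h(S) = 2² = 4)
j = I*√1002 (j = √(-1006 + 4) = √(-1002) = I*√1002 ≈ 31.654*I)
q = -3 (q = -6 + 3 = -3)
y = -3 (y = -(6 - 3) = -1*3 = -3)
j + y = I*√1002 - 3 = -3 + I*√1002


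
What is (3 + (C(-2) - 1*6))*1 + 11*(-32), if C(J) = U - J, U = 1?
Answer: -352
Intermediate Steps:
C(J) = 1 - J
(3 + (C(-2) - 1*6))*1 + 11*(-32) = (3 + ((1 - 1*(-2)) - 1*6))*1 + 11*(-32) = (3 + ((1 + 2) - 6))*1 - 352 = (3 + (3 - 6))*1 - 352 = (3 - 3)*1 - 352 = 0*1 - 352 = 0 - 352 = -352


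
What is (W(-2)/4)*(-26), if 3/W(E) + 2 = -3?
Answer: 39/10 ≈ 3.9000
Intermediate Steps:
W(E) = -3/5 (W(E) = 3/(-2 - 3) = 3/(-5) = 3*(-1/5) = -3/5)
(W(-2)/4)*(-26) = -3/5/4*(-26) = -3/5*1/4*(-26) = -3/20*(-26) = 39/10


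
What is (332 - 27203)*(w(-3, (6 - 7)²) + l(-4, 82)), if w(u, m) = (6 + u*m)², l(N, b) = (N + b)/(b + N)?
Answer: -268710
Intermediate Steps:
l(N, b) = 1 (l(N, b) = (N + b)/(N + b) = 1)
w(u, m) = (6 + m*u)²
(332 - 27203)*(w(-3, (6 - 7)²) + l(-4, 82)) = (332 - 27203)*((6 + (6 - 7)²*(-3))² + 1) = -26871*((6 + (-1)²*(-3))² + 1) = -26871*((6 + 1*(-3))² + 1) = -26871*((6 - 3)² + 1) = -26871*(3² + 1) = -26871*(9 + 1) = -26871*10 = -268710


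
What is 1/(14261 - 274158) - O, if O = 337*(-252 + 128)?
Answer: 10860575835/259897 ≈ 41788.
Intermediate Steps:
O = -41788 (O = 337*(-124) = -41788)
1/(14261 - 274158) - O = 1/(14261 - 274158) - 1*(-41788) = 1/(-259897) + 41788 = -1/259897 + 41788 = 10860575835/259897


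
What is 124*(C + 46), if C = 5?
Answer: 6324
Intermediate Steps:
124*(C + 46) = 124*(5 + 46) = 124*51 = 6324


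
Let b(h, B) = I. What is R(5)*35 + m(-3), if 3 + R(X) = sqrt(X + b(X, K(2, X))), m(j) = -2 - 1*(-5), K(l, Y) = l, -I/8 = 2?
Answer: -102 + 35*I*sqrt(11) ≈ -102.0 + 116.08*I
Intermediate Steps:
I = -16 (I = -8*2 = -16)
b(h, B) = -16
m(j) = 3 (m(j) = -2 + 5 = 3)
R(X) = -3 + sqrt(-16 + X) (R(X) = -3 + sqrt(X - 16) = -3 + sqrt(-16 + X))
R(5)*35 + m(-3) = (-3 + sqrt(-16 + 5))*35 + 3 = (-3 + sqrt(-11))*35 + 3 = (-3 + I*sqrt(11))*35 + 3 = (-105 + 35*I*sqrt(11)) + 3 = -102 + 35*I*sqrt(11)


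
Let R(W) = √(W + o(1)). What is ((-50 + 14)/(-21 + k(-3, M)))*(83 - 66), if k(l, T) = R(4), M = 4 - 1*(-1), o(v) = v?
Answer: 3213/109 + 153*√5/109 ≈ 32.616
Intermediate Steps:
R(W) = √(1 + W) (R(W) = √(W + 1) = √(1 + W))
M = 5 (M = 4 + 1 = 5)
k(l, T) = √5 (k(l, T) = √(1 + 4) = √5)
((-50 + 14)/(-21 + k(-3, M)))*(83 - 66) = ((-50 + 14)/(-21 + √5))*(83 - 66) = -36/(-21 + √5)*17 = -612/(-21 + √5)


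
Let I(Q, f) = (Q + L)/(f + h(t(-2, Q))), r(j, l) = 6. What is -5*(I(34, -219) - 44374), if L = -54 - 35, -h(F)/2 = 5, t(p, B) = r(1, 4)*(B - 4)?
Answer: 50807955/229 ≈ 2.2187e+5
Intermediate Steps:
t(p, B) = -24 + 6*B (t(p, B) = 6*(B - 4) = 6*(-4 + B) = -24 + 6*B)
h(F) = -10 (h(F) = -2*5 = -10)
L = -89
I(Q, f) = (-89 + Q)/(-10 + f) (I(Q, f) = (Q - 89)/(f - 10) = (-89 + Q)/(-10 + f))
-5*(I(34, -219) - 44374) = -5*((-89 + 34)/(-10 - 219) - 44374) = -5*(-55/(-229) - 44374) = -5*(-1/229*(-55) - 44374) = -5*(55/229 - 44374) = -5*(-10161591/229) = 50807955/229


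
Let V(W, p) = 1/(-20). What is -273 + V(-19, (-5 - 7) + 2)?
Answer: -5461/20 ≈ -273.05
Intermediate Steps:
V(W, p) = -1/20
-273 + V(-19, (-5 - 7) + 2) = -273 - 1/20 = -5461/20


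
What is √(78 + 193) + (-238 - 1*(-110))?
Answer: -128 + √271 ≈ -111.54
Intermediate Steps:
√(78 + 193) + (-238 - 1*(-110)) = √271 + (-238 + 110) = √271 - 128 = -128 + √271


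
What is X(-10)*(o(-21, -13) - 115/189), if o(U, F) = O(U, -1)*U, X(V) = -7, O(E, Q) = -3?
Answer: -11792/27 ≈ -436.74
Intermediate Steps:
o(U, F) = -3*U
X(-10)*(o(-21, -13) - 115/189) = -7*(-3*(-21) - 115/189) = -7*(63 - 115*1/189) = -7*(63 - 115/189) = -7*11792/189 = -11792/27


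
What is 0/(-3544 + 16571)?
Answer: 0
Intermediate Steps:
0/(-3544 + 16571) = 0/13027 = 0*(1/13027) = 0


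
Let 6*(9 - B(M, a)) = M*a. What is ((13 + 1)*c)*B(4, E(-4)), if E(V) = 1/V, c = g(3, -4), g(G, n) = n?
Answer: -1540/3 ≈ -513.33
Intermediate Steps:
c = -4
B(M, a) = 9 - M*a/6
((13 + 1)*c)*B(4, E(-4)) = ((13 + 1)*(-4))*(9 - ⅙*4/(-4)) = (14*(-4))*(9 - ⅙*4*(-¼)) = -56*(9 + ⅙) = -56*55/6 = -1540/3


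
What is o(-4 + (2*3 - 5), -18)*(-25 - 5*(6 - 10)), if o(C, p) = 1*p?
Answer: 90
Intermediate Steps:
o(C, p) = p
o(-4 + (2*3 - 5), -18)*(-25 - 5*(6 - 10)) = -18*(-25 - 5*(6 - 10)) = -18*(-25 - 5*(-4)) = -18*(-25 + 20) = -18*(-5) = 90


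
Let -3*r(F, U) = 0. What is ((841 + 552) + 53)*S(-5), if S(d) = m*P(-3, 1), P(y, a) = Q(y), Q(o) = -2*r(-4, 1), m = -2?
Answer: 0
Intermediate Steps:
r(F, U) = 0 (r(F, U) = -1/3*0 = 0)
Q(o) = 0 (Q(o) = -2*0 = 0)
P(y, a) = 0
S(d) = 0 (S(d) = -2*0 = 0)
((841 + 552) + 53)*S(-5) = ((841 + 552) + 53)*0 = (1393 + 53)*0 = 1446*0 = 0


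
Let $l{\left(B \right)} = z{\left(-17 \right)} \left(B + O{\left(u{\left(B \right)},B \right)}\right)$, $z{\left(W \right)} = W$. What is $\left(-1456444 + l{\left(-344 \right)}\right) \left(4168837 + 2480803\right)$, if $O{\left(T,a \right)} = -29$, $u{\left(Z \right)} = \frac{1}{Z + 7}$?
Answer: $-9642662912920$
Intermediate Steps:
$u{\left(Z \right)} = \frac{1}{7 + Z}$
$l{\left(B \right)} = 493 - 17 B$ ($l{\left(B \right)} = - 17 \left(B - 29\right) = - 17 \left(-29 + B\right) = 493 - 17 B$)
$\left(-1456444 + l{\left(-344 \right)}\right) \left(4168837 + 2480803\right) = \left(-1456444 + \left(493 - -5848\right)\right) \left(4168837 + 2480803\right) = \left(-1456444 + \left(493 + 5848\right)\right) 6649640 = \left(-1456444 + 6341\right) 6649640 = \left(-1450103\right) 6649640 = -9642662912920$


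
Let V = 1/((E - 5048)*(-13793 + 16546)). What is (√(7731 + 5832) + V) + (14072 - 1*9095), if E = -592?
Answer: 77277480839/15526920 + 3*√1507 ≈ 5093.5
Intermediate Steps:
V = -1/15526920 (V = 1/((-592 - 5048)*(-13793 + 16546)) = 1/(-5640*2753) = 1/(-15526920) = -1/15526920 ≈ -6.4404e-8)
(√(7731 + 5832) + V) + (14072 - 1*9095) = (√(7731 + 5832) - 1/15526920) + (14072 - 1*9095) = (√13563 - 1/15526920) + (14072 - 9095) = (3*√1507 - 1/15526920) + 4977 = (-1/15526920 + 3*√1507) + 4977 = 77277480839/15526920 + 3*√1507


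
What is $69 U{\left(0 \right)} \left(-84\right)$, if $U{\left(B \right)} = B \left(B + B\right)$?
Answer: $0$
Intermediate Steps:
$U{\left(B \right)} = 2 B^{2}$ ($U{\left(B \right)} = B 2 B = 2 B^{2}$)
$69 U{\left(0 \right)} \left(-84\right) = 69 \cdot 2 \cdot 0^{2} \left(-84\right) = 69 \cdot 2 \cdot 0 \left(-84\right) = 69 \cdot 0 \left(-84\right) = 0 \left(-84\right) = 0$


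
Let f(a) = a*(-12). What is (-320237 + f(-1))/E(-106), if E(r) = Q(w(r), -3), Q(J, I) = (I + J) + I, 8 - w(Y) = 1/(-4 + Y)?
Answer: -35224750/221 ≈ -1.5939e+5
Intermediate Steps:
f(a) = -12*a
w(Y) = 8 - 1/(-4 + Y)
Q(J, I) = J + 2*I
E(r) = -6 + (-33 + 8*r)/(-4 + r) (E(r) = (-33 + 8*r)/(-4 + r) + 2*(-3) = (-33 + 8*r)/(-4 + r) - 6 = -6 + (-33 + 8*r)/(-4 + r))
(-320237 + f(-1))/E(-106) = (-320237 - 12*(-1))/(((-9 + 2*(-106))/(-4 - 106))) = (-320237 + 12)/(((-9 - 212)/(-110))) = -320225/((-1/110*(-221))) = -320225/221/110 = -320225*110/221 = -35224750/221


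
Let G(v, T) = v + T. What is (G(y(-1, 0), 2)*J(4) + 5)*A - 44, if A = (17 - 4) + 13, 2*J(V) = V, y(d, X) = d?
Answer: 138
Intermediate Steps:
J(V) = V/2
G(v, T) = T + v
A = 26 (A = 13 + 13 = 26)
(G(y(-1, 0), 2)*J(4) + 5)*A - 44 = ((2 - 1)*((1/2)*4) + 5)*26 - 44 = (1*2 + 5)*26 - 44 = (2 + 5)*26 - 44 = 7*26 - 44 = 182 - 44 = 138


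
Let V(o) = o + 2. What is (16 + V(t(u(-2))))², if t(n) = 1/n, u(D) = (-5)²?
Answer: 203401/625 ≈ 325.44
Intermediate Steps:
u(D) = 25
V(o) = 2 + o
(16 + V(t(u(-2))))² = (16 + (2 + 1/25))² = (16 + 51/25)² = (451/25)² = 203401/625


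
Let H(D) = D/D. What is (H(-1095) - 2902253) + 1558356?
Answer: -1343896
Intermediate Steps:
H(D) = 1
(H(-1095) - 2902253) + 1558356 = (1 - 2902253) + 1558356 = -2902252 + 1558356 = -1343896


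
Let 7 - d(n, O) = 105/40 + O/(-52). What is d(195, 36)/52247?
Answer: 527/5433688 ≈ 9.6988e-5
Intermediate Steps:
d(n, O) = 35/8 + O/52 (d(n, O) = 7 - (105/40 + O/(-52)) = 7 - (105*(1/40) + O*(-1/52)) = 7 - (21/8 - O/52) = 7 + (-21/8 + O/52) = 35/8 + O/52)
d(195, 36)/52247 = (35/8 + (1/52)*36)/52247 = (35/8 + 9/13)*(1/52247) = (527/104)*(1/52247) = 527/5433688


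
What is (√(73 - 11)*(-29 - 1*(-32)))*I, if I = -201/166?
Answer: -603*√62/166 ≈ -28.603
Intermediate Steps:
I = -201/166 (I = -201*1/166 = -201/166 ≈ -1.2108)
(√(73 - 11)*(-29 - 1*(-32)))*I = (√(73 - 11)*(-29 - 1*(-32)))*(-201/166) = (√62*(-29 + 32))*(-201/166) = (√62*3)*(-201/166) = (3*√62)*(-201/166) = -603*√62/166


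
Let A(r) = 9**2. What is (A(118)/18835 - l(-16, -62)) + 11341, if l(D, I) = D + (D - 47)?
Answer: 215095781/18835 ≈ 11420.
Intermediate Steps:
l(D, I) = -47 + 2*D (l(D, I) = D + (-47 + D) = -47 + 2*D)
A(r) = 81
(A(118)/18835 - l(-16, -62)) + 11341 = (81/18835 - (-47 + 2*(-16))) + 11341 = (81*(1/18835) - (-47 - 32)) + 11341 = (81/18835 - 1*(-79)) + 11341 = (81/18835 + 79) + 11341 = 1488046/18835 + 11341 = 215095781/18835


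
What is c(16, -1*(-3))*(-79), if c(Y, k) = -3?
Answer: 237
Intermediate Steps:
c(16, -1*(-3))*(-79) = -3*(-79) = 237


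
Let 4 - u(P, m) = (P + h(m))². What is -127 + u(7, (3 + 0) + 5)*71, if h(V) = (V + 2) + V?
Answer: -44218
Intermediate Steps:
h(V) = 2 + 2*V (h(V) = (2 + V) + V = 2 + 2*V)
u(P, m) = 4 - (2 + P + 2*m)² (u(P, m) = 4 - (P + (2 + 2*m))² = 4 - (2 + P + 2*m)²)
-127 + u(7, (3 + 0) + 5)*71 = -127 + (4 - (2 + 7 + 2*((3 + 0) + 5))²)*71 = -127 + (4 - (2 + 7 + 2*(3 + 5))²)*71 = -127 + (4 - (2 + 7 + 2*8)²)*71 = -127 + (4 - (2 + 7 + 16)²)*71 = -127 + (4 - 1*25²)*71 = -127 + (4 - 1*625)*71 = -127 + (4 - 625)*71 = -127 - 621*71 = -127 - 44091 = -44218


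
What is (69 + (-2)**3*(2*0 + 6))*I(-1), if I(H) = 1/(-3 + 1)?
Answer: -21/2 ≈ -10.500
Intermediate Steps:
I(H) = -1/2 (I(H) = 1/(-2) = -1/2)
(69 + (-2)**3*(2*0 + 6))*I(-1) = (69 + (-2)**3*(2*0 + 6))*(-1/2) = (69 - 8*(0 + 6))*(-1/2) = (69 - 8*6)*(-1/2) = (69 - 48)*(-1/2) = 21*(-1/2) = -21/2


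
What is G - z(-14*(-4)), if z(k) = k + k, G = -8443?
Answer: -8555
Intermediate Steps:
z(k) = 2*k
G - z(-14*(-4)) = -8443 - 2*(-14*(-4)) = -8443 - 2*56 = -8443 - 1*112 = -8443 - 112 = -8555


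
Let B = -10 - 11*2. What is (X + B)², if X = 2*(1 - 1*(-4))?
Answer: 484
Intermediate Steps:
X = 10 (X = 2*(1 + 4) = 2*5 = 10)
B = -32 (B = -10 - 22 = -32)
(X + B)² = (10 - 32)² = (-22)² = 484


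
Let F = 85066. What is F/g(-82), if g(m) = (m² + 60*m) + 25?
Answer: 85066/1829 ≈ 46.510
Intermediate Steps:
g(m) = 25 + m² + 60*m
F/g(-82) = 85066/(25 + (-82)² + 60*(-82)) = 85066/(25 + 6724 - 4920) = 85066/1829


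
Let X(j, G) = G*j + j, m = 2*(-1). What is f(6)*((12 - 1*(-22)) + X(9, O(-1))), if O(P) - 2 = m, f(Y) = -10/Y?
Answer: -215/3 ≈ -71.667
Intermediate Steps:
m = -2
O(P) = 0 (O(P) = 2 - 2 = 0)
X(j, G) = j + G*j
f(6)*((12 - 1*(-22)) + X(9, O(-1))) = (-10/6)*((12 - 1*(-22)) + 9*(1 + 0)) = (-10*⅙)*((12 + 22) + 9*1) = -5*(34 + 9)/3 = -5/3*43 = -215/3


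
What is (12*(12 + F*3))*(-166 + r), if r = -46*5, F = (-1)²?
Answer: -71280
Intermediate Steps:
F = 1
r = -230
(12*(12 + F*3))*(-166 + r) = (12*(12 + 1*3))*(-166 - 230) = (12*(12 + 3))*(-396) = (12*15)*(-396) = 180*(-396) = -71280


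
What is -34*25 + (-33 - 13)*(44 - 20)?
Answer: -1954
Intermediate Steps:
-34*25 + (-33 - 13)*(44 - 20) = -850 - 46*24 = -850 - 1104 = -1954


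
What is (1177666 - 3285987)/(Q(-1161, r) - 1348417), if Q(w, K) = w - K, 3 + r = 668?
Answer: 2108321/1350243 ≈ 1.5614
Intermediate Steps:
r = 665 (r = -3 + 668 = 665)
(1177666 - 3285987)/(Q(-1161, r) - 1348417) = (1177666 - 3285987)/((-1161 - 1*665) - 1348417) = -2108321/((-1161 - 665) - 1348417) = -2108321/(-1826 - 1348417) = -2108321/(-1350243) = -2108321*(-1/1350243) = 2108321/1350243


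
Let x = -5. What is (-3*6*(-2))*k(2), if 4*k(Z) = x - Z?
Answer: -63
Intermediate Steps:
k(Z) = -5/4 - Z/4 (k(Z) = (-5 - Z)/4 = -5/4 - Z/4)
(-3*6*(-2))*k(2) = (-3*6*(-2))*(-5/4 - ¼*2) = (-18*(-2))*(-5/4 - ½) = 36*(-7/4) = -63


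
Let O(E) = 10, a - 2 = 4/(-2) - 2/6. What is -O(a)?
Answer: -10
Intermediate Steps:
a = -⅓ (a = 2 + (4/(-2) - 2/6) = 2 + (4*(-½) - 2*⅙) = 2 + (-2 - ⅓) = 2 - 7/3 = -⅓ ≈ -0.33333)
-O(a) = -1*10 = -10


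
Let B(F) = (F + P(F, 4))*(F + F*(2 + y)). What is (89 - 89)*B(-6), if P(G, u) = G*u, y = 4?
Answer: 0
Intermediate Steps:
B(F) = 35*F**2 (B(F) = (F + F*4)*(F + F*(2 + 4)) = (F + 4*F)*(F + F*6) = (5*F)*(F + 6*F) = (5*F)*(7*F) = 35*F**2)
(89 - 89)*B(-6) = (89 - 89)*(35*(-6)**2) = 0*(35*36) = 0*1260 = 0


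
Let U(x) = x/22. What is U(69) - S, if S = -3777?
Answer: 83163/22 ≈ 3780.1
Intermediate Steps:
U(x) = x/22 (U(x) = x*(1/22) = x/22)
U(69) - S = (1/22)*69 - 1*(-3777) = 69/22 + 3777 = 83163/22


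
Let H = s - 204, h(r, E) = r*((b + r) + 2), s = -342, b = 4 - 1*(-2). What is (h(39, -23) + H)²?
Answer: 1656369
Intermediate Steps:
b = 6 (b = 4 + 2 = 6)
h(r, E) = r*(8 + r) (h(r, E) = r*((6 + r) + 2) = r*(8 + r))
H = -546 (H = -342 - 204 = -546)
(h(39, -23) + H)² = (39*(8 + 39) - 546)² = (39*47 - 546)² = (1833 - 546)² = 1287² = 1656369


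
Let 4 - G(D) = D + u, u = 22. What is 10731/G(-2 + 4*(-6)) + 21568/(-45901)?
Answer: 492391087/367208 ≈ 1340.9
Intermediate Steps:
G(D) = -18 - D (G(D) = 4 - (D + 22) = 4 - (22 + D) = 4 + (-22 - D) = -18 - D)
10731/G(-2 + 4*(-6)) + 21568/(-45901) = 10731/(-18 - (-2 + 4*(-6))) + 21568/(-45901) = 10731/(-18 - (-2 - 24)) + 21568*(-1/45901) = 10731/(-18 - 1*(-26)) - 21568/45901 = 10731/(-18 + 26) - 21568/45901 = 10731/8 - 21568/45901 = 492391087/367208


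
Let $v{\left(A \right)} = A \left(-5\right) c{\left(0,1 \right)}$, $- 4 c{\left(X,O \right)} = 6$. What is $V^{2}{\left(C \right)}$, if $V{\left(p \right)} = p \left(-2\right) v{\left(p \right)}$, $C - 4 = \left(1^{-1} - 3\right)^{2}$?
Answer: $921600$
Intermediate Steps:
$c{\left(X,O \right)} = - \frac{3}{2}$ ($c{\left(X,O \right)} = \left(- \frac{1}{4}\right) 6 = - \frac{3}{2}$)
$v{\left(A \right)} = \frac{15 A}{2}$ ($v{\left(A \right)} = A \left(-5\right) \left(- \frac{3}{2}\right) = - 5 A \left(- \frac{3}{2}\right) = \frac{15 A}{2}$)
$C = 8$ ($C = 4 + \left(1^{-1} - 3\right)^{2} = 4 + \left(1 - 3\right)^{2} = 4 + \left(-2\right)^{2} = 4 + 4 = 8$)
$V{\left(p \right)} = - 15 p^{2}$ ($V{\left(p \right)} = p \left(-2\right) \frac{15 p}{2} = - 2 p \frac{15 p}{2} = - 15 p^{2}$)
$V^{2}{\left(C \right)} = \left(- 15 \cdot 8^{2}\right)^{2} = \left(\left(-15\right) 64\right)^{2} = \left(-960\right)^{2} = 921600$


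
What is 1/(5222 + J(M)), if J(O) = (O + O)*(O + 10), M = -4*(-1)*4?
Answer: 1/6054 ≈ 0.00016518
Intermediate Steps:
M = 16 (M = 4*4 = 16)
J(O) = 2*O*(10 + O) (J(O) = (2*O)*(10 + O) = 2*O*(10 + O))
1/(5222 + J(M)) = 1/(5222 + 2*16*(10 + 16)) = 1/(5222 + 2*16*26) = 1/(5222 + 832) = 1/6054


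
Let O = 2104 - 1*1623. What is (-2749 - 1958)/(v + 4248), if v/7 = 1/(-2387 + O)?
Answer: -8971542/8096681 ≈ -1.1081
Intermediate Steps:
O = 481 (O = 2104 - 1623 = 481)
v = -7/1906 (v = 7/(-2387 + 481) = 7/(-1906) = 7*(-1/1906) = -7/1906 ≈ -0.0036726)
(-2749 - 1958)/(v + 4248) = (-2749 - 1958)/(-7/1906 + 4248) = -4707/8096681/1906 = -4707*1906/8096681 = -8971542/8096681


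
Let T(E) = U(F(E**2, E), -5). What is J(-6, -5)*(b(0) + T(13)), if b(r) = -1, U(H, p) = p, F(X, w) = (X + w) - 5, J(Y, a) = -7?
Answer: 42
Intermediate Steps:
F(X, w) = -5 + X + w
T(E) = -5
J(-6, -5)*(b(0) + T(13)) = -7*(-1 - 5) = -7*(-6) = 42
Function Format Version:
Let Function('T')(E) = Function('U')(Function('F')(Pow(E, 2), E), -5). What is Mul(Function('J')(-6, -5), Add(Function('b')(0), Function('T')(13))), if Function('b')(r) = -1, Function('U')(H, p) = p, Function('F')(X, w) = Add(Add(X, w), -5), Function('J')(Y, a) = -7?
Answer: 42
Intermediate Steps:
Function('F')(X, w) = Add(-5, X, w)
Function('T')(E) = -5
Mul(Function('J')(-6, -5), Add(Function('b')(0), Function('T')(13))) = Mul(-7, Add(-1, -5)) = Mul(-7, -6) = 42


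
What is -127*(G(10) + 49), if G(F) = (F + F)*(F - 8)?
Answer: -11303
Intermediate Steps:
G(F) = 2*F*(-8 + F) (G(F) = (2*F)*(-8 + F) = 2*F*(-8 + F))
-127*(G(10) + 49) = -127*(2*10*(-8 + 10) + 49) = -127*(2*10*2 + 49) = -127*(40 + 49) = -127*89 = -11303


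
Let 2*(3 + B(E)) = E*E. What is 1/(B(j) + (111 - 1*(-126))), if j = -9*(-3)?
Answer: 2/1197 ≈ 0.0016708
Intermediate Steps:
j = 27
B(E) = -3 + E**2/2 (B(E) = -3 + (E*E)/2 = -3 + E**2/2)
1/(B(j) + (111 - 1*(-126))) = 1/((-3 + (1/2)*27**2) + (111 - 1*(-126))) = 1/((-3 + (1/2)*729) + (111 + 126)) = 1/((-3 + 729/2) + 237) = 1/(723/2 + 237) = 1/(1197/2) = 2/1197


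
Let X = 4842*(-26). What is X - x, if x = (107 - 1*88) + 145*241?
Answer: -160856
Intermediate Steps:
X = -125892
x = 34964 (x = (107 - 88) + 34945 = 19 + 34945 = 34964)
X - x = -125892 - 1*34964 = -125892 - 34964 = -160856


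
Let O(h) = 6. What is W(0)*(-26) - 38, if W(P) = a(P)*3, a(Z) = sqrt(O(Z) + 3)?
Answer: -272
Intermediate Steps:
a(Z) = 3 (a(Z) = sqrt(6 + 3) = sqrt(9) = 3)
W(P) = 9 (W(P) = 3*3 = 9)
W(0)*(-26) - 38 = 9*(-26) - 38 = -234 - 38 = -272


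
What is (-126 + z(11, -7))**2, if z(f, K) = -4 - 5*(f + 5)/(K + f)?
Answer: 22500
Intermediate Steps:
z(f, K) = -4 - 5*(5 + f)/(K + f)
(-126 + z(11, -7))**2 = (-126 + (-25 - 9*11 - 4*(-7))/(-7 + 11))**2 = (-126 + (-25 - 99 + 28)/4)**2 = (-126 + (1/4)*(-96))**2 = (-126 - 24)**2 = (-150)**2 = 22500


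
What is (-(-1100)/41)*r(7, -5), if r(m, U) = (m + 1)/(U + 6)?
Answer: 8800/41 ≈ 214.63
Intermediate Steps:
r(m, U) = (1 + m)/(6 + U)
(-(-1100)/41)*r(7, -5) = (-(-1100)/41)*((1 + 7)/(6 - 5)) = (-(-1100)/41)*(8/1) = (-44*(-25/41))*(1*8) = (1100/41)*8 = 8800/41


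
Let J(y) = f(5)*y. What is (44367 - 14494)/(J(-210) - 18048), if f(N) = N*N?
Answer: -29873/23298 ≈ -1.2822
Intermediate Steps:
f(N) = N²
J(y) = 25*y (J(y) = 5²*y = 25*y)
(44367 - 14494)/(J(-210) - 18048) = (44367 - 14494)/(25*(-210) - 18048) = 29873/(-5250 - 18048) = 29873/(-23298) = 29873*(-1/23298) = -29873/23298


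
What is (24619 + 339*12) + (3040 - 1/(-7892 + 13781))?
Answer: 186840302/5889 ≈ 31727.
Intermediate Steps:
(24619 + 339*12) + (3040 - 1/(-7892 + 13781)) = (24619 + 4068) + (3040 - 1/5889) = 28687 + (3040 - 1*1/5889) = 28687 + (3040 - 1/5889) = 28687 + 17902559/5889 = 186840302/5889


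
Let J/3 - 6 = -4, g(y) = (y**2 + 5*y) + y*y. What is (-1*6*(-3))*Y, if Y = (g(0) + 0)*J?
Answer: 0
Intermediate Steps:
g(y) = 2*y**2 + 5*y (g(y) = (y**2 + 5*y) + y**2 = 2*y**2 + 5*y)
J = 6 (J = 18 + 3*(-4) = 18 - 12 = 6)
Y = 0 (Y = (0*(5 + 2*0) + 0)*6 = (0*(5 + 0) + 0)*6 = (0*5 + 0)*6 = (0 + 0)*6 = 0*6 = 0)
(-1*6*(-3))*Y = (-1*6*(-3))*0 = -6*(-3)*0 = 18*0 = 0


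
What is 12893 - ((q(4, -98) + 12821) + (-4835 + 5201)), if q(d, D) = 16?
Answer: -310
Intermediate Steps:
12893 - ((q(4, -98) + 12821) + (-4835 + 5201)) = 12893 - ((16 + 12821) + (-4835 + 5201)) = 12893 - (12837 + 366) = 12893 - 1*13203 = 12893 - 13203 = -310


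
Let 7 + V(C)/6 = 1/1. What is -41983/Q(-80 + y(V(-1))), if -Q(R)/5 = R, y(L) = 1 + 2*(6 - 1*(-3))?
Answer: -41983/305 ≈ -137.65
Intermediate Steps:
V(C) = -36 (V(C) = -42 + 6/1 = -42 + 6*1 = -42 + 6 = -36)
y(L) = 19 (y(L) = 1 + 2*(6 + 3) = 1 + 2*9 = 1 + 18 = 19)
Q(R) = -5*R
-41983/Q(-80 + y(V(-1))) = -41983*(-1/(5*(-80 + 19))) = -41983/((-5*(-61))) = -41983/305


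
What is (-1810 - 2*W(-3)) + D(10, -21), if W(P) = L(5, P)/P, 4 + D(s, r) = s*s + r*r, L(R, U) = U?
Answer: -1275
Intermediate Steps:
D(s, r) = -4 + r**2 + s**2 (D(s, r) = -4 + (s*s + r*r) = -4 + (s**2 + r**2) = -4 + (r**2 + s**2) = -4 + r**2 + s**2)
W(P) = 1 (W(P) = P/P = 1)
(-1810 - 2*W(-3)) + D(10, -21) = (-1810 - 2*1) + (-4 + (-21)**2 + 10**2) = (-1810 - 2) + (-4 + 441 + 100) = -1812 + 537 = -1275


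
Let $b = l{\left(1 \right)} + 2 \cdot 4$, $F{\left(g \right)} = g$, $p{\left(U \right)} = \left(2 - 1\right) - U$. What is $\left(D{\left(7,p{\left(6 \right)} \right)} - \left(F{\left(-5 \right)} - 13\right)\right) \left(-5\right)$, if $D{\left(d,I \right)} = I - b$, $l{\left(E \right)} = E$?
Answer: $-20$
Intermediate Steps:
$p{\left(U \right)} = 1 - U$ ($p{\left(U \right)} = \left(2 - 1\right) - U = 1 - U$)
$b = 9$ ($b = 1 + 2 \cdot 4 = 1 + 8 = 9$)
$D{\left(d,I \right)} = -9 + I$ ($D{\left(d,I \right)} = I - 9 = -9 + I$)
$\left(D{\left(7,p{\left(6 \right)} \right)} - \left(F{\left(-5 \right)} - 13\right)\right) \left(-5\right) = \left(\left(-9 + \left(1 - 6\right)\right) - \left(-5 - 13\right)\right) \left(-5\right) = \left(\left(-9 - 5\right) - -18\right) \left(-5\right) = \left(-14 + 18\right) \left(-5\right) = 4 \left(-5\right) = -20$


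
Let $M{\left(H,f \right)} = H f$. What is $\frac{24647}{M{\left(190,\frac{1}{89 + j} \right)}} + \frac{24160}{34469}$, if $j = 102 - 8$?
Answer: $\frac{155473602469}{6549110} \approx 23740.0$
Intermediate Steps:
$j = 94$
$\frac{24647}{M{\left(190,\frac{1}{89 + j} \right)}} + \frac{24160}{34469} = \frac{24647}{190 \frac{1}{89 + 94}} + \frac{24160}{34469} = \frac{24647}{190 \cdot \frac{1}{183}} + 24160 \cdot \frac{1}{34469} = \frac{24647}{190 \cdot \frac{1}{183}} + \frac{24160}{34469} = \frac{24647}{\frac{190}{183}} + \frac{24160}{34469} = 24647 \cdot \frac{183}{190} + \frac{24160}{34469} = \frac{4510401}{190} + \frac{24160}{34469} = \frac{155473602469}{6549110}$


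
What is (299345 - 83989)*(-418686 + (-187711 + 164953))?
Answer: -95067614064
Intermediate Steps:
(299345 - 83989)*(-418686 + (-187711 + 164953)) = 215356*(-418686 - 22758) = 215356*(-441444) = -95067614064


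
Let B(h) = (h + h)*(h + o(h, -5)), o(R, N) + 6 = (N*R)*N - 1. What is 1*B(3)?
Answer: 426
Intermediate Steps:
o(R, N) = -7 + R*N**2 (o(R, N) = -6 + ((N*R)*N - 1) = -6 + (R*N**2 - 1) = -6 + (-1 + R*N**2) = -7 + R*N**2)
B(h) = 2*h*(-7 + 26*h) (B(h) = (h + h)*(h + (-7 + h*(-5)**2)) = (2*h)*(h + (-7 + h*25)) = (2*h)*(h + (-7 + 25*h)) = (2*h)*(-7 + 26*h) = 2*h*(-7 + 26*h))
1*B(3) = 1*(2*3*(-7 + 26*3)) = 1*(2*3*(-7 + 78)) = 1*(2*3*71) = 1*426 = 426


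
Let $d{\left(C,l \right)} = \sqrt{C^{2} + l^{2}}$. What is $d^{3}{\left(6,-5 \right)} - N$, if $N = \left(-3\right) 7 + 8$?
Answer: $13 + 61 \sqrt{61} \approx 489.43$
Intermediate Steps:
$N = -13$ ($N = -21 + 8 = -13$)
$d^{3}{\left(6,-5 \right)} - N = \left(\sqrt{6^{2} + \left(-5\right)^{2}}\right)^{3} - -13 = \left(\sqrt{36 + 25}\right)^{3} + 13 = \left(\sqrt{61}\right)^{3} + 13 = 61 \sqrt{61} + 13 = 13 + 61 \sqrt{61}$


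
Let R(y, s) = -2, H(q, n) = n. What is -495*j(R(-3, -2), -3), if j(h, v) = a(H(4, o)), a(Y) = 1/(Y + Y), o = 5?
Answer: -99/2 ≈ -49.500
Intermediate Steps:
a(Y) = 1/(2*Y)
j(h, v) = ⅒ (j(h, v) = (½)/5 = (½)*(⅕) = ⅒)
-495*j(R(-3, -2), -3) = -495*⅒ = -99/2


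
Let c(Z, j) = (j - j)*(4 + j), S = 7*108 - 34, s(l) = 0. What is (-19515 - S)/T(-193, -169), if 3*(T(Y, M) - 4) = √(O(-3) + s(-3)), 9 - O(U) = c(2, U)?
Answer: -20237/5 ≈ -4047.4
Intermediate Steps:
S = 722 (S = 756 - 34 = 722)
c(Z, j) = 0 (c(Z, j) = 0*(4 + j) = 0)
O(U) = 9 (O(U) = 9 - 1*0 = 9 + 0 = 9)
T(Y, M) = 5 (T(Y, M) = 4 + √(9 + 0)/3 = 4 + √9/3 = 4 + (⅓)*3 = 4 + 1 = 5)
(-19515 - S)/T(-193, -169) = (-19515 - 1*722)/5 = (-19515 - 722)*(⅕) = -20237*⅕ = -20237/5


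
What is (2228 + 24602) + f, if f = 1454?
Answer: 28284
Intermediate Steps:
(2228 + 24602) + f = (2228 + 24602) + 1454 = 26830 + 1454 = 28284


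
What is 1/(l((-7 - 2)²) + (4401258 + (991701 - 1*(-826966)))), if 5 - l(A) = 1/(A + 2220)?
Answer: 2301/14312058929 ≈ 1.6077e-7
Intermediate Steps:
l(A) = 5 - 1/(2220 + A) (l(A) = 5 - 1/(A + 2220) = 5 - 1/(2220 + A))
1/(l((-7 - 2)²) + (4401258 + (991701 - 1*(-826966)))) = 1/((11099 + 5*(-7 - 2)²)/(2220 + (-7 - 2)²) + (4401258 + (991701 - 1*(-826966)))) = 1/((11099 + 5*(-9)²)/(2220 + (-9)²) + (4401258 + (991701 + 826966))) = 1/((11099 + 5*81)/(2220 + 81) + (4401258 + 1818667)) = 1/((11099 + 405)/2301 + 6219925) = 1/((1/2301)*11504 + 6219925) = 1/(11504/2301 + 6219925) = 1/(14312058929/2301) = 2301/14312058929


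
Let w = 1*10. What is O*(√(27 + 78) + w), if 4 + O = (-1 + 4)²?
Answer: 50 + 5*√105 ≈ 101.23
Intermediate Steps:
w = 10
O = 5 (O = -4 + (-1 + 4)² = -4 + 3² = -4 + 9 = 5)
O*(√(27 + 78) + w) = 5*(√(27 + 78) + 10) = 5*(√105 + 10) = 5*(10 + √105) = 50 + 5*√105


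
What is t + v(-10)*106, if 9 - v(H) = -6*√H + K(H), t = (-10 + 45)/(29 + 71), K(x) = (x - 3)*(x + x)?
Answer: -532113/20 + 636*I*√10 ≈ -26606.0 + 2011.2*I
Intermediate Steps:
K(x) = 2*x*(-3 + x) (K(x) = (-3 + x)*(2*x) = 2*x*(-3 + x))
t = 7/20 (t = 35/100 = 35*(1/100) = 7/20 ≈ 0.35000)
v(H) = 9 + 6*√H - 2*H*(-3 + H) (v(H) = 9 - (-6*√H + 2*H*(-3 + H)) = 9 + (6*√H - 2*H*(-3 + H)) = 9 + 6*√H - 2*H*(-3 + H))
t + v(-10)*106 = 7/20 + (9 + 6*√(-10) - 2*(-10)*(-3 - 10))*106 = 7/20 + (9 + 6*(I*√10) - 2*(-10)*(-13))*106 = 7/20 + (9 + 6*I*√10 - 260)*106 = 7/20 + (-251 + 6*I*√10)*106 = 7/20 + (-26606 + 636*I*√10) = -532113/20 + 636*I*√10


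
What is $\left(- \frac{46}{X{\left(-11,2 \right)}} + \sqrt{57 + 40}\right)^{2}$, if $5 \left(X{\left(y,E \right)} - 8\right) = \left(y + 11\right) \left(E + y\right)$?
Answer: $\frac{2081}{16} - \frac{23 \sqrt{97}}{2} \approx 16.801$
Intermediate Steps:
$X{\left(y,E \right)} = 8 + \frac{\left(11 + y\right) \left(E + y\right)}{5}$ ($X{\left(y,E \right)} = 8 + \frac{\left(y + 11\right) \left(E + y\right)}{5} = 8 + \frac{\left(11 + y\right) \left(E + y\right)}{5}$)
$\left(- \frac{46}{X{\left(-11,2 \right)}} + \sqrt{57 + 40}\right)^{2} = \left(- \frac{46}{8 + \frac{\left(-11\right)^{2}}{5} + \frac{11}{5} \cdot 2 + \frac{11}{5} \left(-11\right) + \frac{1}{5} \cdot 2 \left(-11\right)} + \sqrt{57 + 40}\right)^{2} = \left(- \frac{46}{8 + \frac{1}{5} \cdot 121 + \frac{22}{5} - \frac{121}{5} - \frac{22}{5}} + \sqrt{97}\right)^{2} = \left(- \frac{46}{8 + \frac{121}{5} + \frac{22}{5} - \frac{121}{5} - \frac{22}{5}} + \sqrt{97}\right)^{2} = \left(- \frac{46}{8} + \sqrt{97}\right)^{2} = \left(\left(-46\right) \frac{1}{8} + \sqrt{97}\right)^{2} = \left(- \frac{23}{4} + \sqrt{97}\right)^{2}$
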